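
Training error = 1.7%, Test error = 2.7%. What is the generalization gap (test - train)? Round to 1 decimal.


Generalization gap = test_error - train_error
= 2.7 - 1.7
= 1.0%
A small gap suggests good generalization.

1.0


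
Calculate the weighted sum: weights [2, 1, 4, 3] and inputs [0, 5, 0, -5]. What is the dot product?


Element-wise products:
2 * 0 = 0
1 * 5 = 5
4 * 0 = 0
3 * -5 = -15
Sum = 0 + 5 + 0 + -15
= -10

-10


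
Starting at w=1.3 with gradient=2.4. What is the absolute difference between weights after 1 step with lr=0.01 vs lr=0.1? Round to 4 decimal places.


With lr=0.01: w_new = 1.3 - 0.01 * 2.4 = 1.276
With lr=0.1: w_new = 1.3 - 0.1 * 2.4 = 1.06
Absolute difference = |1.276 - 1.06|
= 0.2160

0.2160


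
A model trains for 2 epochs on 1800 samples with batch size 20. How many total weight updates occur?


Iterations per epoch = 1800 / 20 = 90
Total updates = iterations_per_epoch * epochs
= 90 * 2
= 180

180


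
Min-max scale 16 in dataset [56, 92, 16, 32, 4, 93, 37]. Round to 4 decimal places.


Min = 4, Max = 93
Range = 93 - 4 = 89
Scaled = (x - min) / (max - min)
= (16 - 4) / 89
= 12 / 89
= 0.1348

0.1348


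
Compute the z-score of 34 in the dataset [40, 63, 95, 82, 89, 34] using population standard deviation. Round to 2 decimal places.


Mean = (40 + 63 + 95 + 82 + 89 + 34) / 6 = 67.1667
Variance = sum((x_i - mean)^2) / n = 554.4722
Std = sqrt(554.4722) = 23.5472
Z = (x - mean) / std
= (34 - 67.1667) / 23.5472
= -33.1667 / 23.5472
= -1.41

-1.41


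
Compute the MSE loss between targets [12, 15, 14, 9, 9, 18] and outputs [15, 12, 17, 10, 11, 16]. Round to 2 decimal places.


Differences: [-3, 3, -3, -1, -2, 2]
Squared errors: [9, 9, 9, 1, 4, 4]
Sum of squared errors = 36
MSE = 36 / 6 = 6.00

6.00


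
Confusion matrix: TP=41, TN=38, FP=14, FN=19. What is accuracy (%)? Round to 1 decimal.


Accuracy = (TP + TN) / (TP + TN + FP + FN) * 100
= (41 + 38) / (41 + 38 + 14 + 19)
= 79 / 112
= 0.7054
= 70.5%

70.5


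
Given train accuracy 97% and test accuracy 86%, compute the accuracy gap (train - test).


Gap = train_accuracy - test_accuracy
= 97 - 86
= 11%
This gap suggests the model is overfitting.

11


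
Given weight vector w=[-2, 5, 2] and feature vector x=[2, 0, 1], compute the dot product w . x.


Element-wise products:
-2 * 2 = -4
5 * 0 = 0
2 * 1 = 2
Sum = -4 + 0 + 2
= -2

-2


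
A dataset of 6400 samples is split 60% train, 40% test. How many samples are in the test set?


Train samples = 6400 * 60% = 3840
Test samples = 6400 - 3840
= 2560

2560


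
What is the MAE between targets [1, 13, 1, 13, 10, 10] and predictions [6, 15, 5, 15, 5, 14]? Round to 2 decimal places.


Absolute errors: [5, 2, 4, 2, 5, 4]
Sum of absolute errors = 22
MAE = 22 / 6 = 3.67

3.67


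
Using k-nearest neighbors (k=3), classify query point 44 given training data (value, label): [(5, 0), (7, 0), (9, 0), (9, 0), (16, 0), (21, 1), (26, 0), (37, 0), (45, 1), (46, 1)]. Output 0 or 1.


Distances from query 44:
Point 45 (class 1): distance = 1
Point 46 (class 1): distance = 2
Point 37 (class 0): distance = 7
K=3 nearest neighbors: classes = [1, 1, 0]
Votes for class 1: 2 / 3
Majority vote => class 1

1


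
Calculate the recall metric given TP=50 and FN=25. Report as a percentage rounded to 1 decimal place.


Recall = TP / (TP + FN) * 100
= 50 / (50 + 25)
= 50 / 75
= 0.6667
= 66.7%

66.7


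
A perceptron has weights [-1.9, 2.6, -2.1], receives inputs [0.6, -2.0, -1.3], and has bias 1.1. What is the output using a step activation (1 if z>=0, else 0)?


z = w . x + b
= -1.9*0.6 + 2.6*-2.0 + -2.1*-1.3 + 1.1
= -1.14 + -5.2 + 2.73 + 1.1
= -3.61 + 1.1
= -2.51
Since z = -2.51 < 0, output = 0

0


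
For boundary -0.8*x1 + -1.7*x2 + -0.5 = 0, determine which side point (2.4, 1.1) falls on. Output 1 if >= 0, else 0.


Compute -0.8 * 2.4 + -1.7 * 1.1 + -0.5
= -1.92 + -1.87 + -0.5
= -4.29
Since -4.29 < 0, the point is on the negative side.

0


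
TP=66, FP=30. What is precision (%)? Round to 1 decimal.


Precision = TP / (TP + FP) * 100
= 66 / (66 + 30)
= 66 / 96
= 0.6875
= 68.8%

68.8


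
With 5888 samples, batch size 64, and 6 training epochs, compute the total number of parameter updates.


Iterations per epoch = 5888 / 64 = 92
Total updates = iterations_per_epoch * epochs
= 92 * 6
= 552

552


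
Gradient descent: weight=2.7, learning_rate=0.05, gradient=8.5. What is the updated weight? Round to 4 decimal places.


w_new = w_old - lr * gradient
= 2.7 - 0.05 * 8.5
= 2.7 - (0.425)
= 2.2750

2.2750


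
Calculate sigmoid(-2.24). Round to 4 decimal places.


sigmoid(z) = 1 / (1 + exp(-z))
exp(-(-2.24)) = exp(2.24) = 9.3933
1 + 9.3933 = 10.3933
1 / 10.3933 = 0.0962

0.0962


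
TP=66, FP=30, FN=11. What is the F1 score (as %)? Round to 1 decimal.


Precision = TP / (TP + FP) = 66 / 96 = 0.6875
Recall = TP / (TP + FN) = 66 / 77 = 0.8571
F1 = 2 * P * R / (P + R)
= 2 * 0.6875 * 0.8571 / (0.6875 + 0.8571)
= 1.1786 / 1.5446
= 0.763
As percentage: 76.3%

76.3


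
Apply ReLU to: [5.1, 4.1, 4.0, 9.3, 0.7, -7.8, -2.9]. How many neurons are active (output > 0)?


ReLU(x) = max(0, x) for each element:
ReLU(5.1) = 5.1
ReLU(4.1) = 4.1
ReLU(4.0) = 4.0
ReLU(9.3) = 9.3
ReLU(0.7) = 0.7
ReLU(-7.8) = 0
ReLU(-2.9) = 0
Active neurons (>0): 5

5


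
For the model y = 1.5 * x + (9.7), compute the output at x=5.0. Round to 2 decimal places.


y = 1.5 * 5.0 + (9.7)
= 7.5 + (9.7)
= 17.20

17.20


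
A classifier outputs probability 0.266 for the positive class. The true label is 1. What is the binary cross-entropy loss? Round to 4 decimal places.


For y=1: Loss = -log(p)
= -log(0.266)
= -(-1.3243)
= 1.3243

1.3243


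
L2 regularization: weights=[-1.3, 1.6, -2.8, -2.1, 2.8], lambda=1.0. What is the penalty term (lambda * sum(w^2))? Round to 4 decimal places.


Squaring each weight:
(-1.3)^2 = 1.69
1.6^2 = 2.56
(-2.8)^2 = 7.84
(-2.1)^2 = 4.41
2.8^2 = 7.84
Sum of squares = 24.34
Penalty = 1.0 * 24.34 = 24.3400

24.3400


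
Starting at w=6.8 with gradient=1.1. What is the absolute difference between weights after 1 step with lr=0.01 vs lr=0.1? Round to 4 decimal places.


With lr=0.01: w_new = 6.8 - 0.01 * 1.1 = 6.789
With lr=0.1: w_new = 6.8 - 0.1 * 1.1 = 6.69
Absolute difference = |6.789 - 6.69|
= 0.0990

0.0990


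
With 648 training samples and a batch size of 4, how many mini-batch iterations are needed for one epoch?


Iterations per epoch = dataset_size / batch_size
= 648 / 4
= 162

162


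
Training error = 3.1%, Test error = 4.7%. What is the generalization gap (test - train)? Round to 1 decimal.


Generalization gap = test_error - train_error
= 4.7 - 3.1
= 1.6%
A small gap suggests good generalization.

1.6


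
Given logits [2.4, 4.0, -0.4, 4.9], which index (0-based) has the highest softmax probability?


Softmax is a monotonic transformation, so it preserves the argmax.
We need to find the index of the maximum logit.
Index 0: 2.4
Index 1: 4.0
Index 2: -0.4
Index 3: 4.9
Maximum logit = 4.9 at index 3

3


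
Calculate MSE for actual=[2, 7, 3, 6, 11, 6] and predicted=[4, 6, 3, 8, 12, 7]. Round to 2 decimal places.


Differences: [-2, 1, 0, -2, -1, -1]
Squared errors: [4, 1, 0, 4, 1, 1]
Sum of squared errors = 11
MSE = 11 / 6 = 1.83

1.83


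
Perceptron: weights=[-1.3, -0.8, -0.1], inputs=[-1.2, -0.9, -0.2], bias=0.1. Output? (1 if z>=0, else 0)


z = w . x + b
= -1.3*-1.2 + -0.8*-0.9 + -0.1*-0.2 + 0.1
= 1.56 + 0.72 + 0.02 + 0.1
= 2.3 + 0.1
= 2.4
Since z = 2.4 >= 0, output = 1

1


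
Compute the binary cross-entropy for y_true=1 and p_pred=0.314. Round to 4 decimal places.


For y=1: Loss = -log(p)
= -log(0.314)
= -(-1.1584)
= 1.1584

1.1584


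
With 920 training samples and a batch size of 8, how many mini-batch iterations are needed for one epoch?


Iterations per epoch = dataset_size / batch_size
= 920 / 8
= 115

115


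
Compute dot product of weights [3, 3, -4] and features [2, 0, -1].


Element-wise products:
3 * 2 = 6
3 * 0 = 0
-4 * -1 = 4
Sum = 6 + 0 + 4
= 10

10


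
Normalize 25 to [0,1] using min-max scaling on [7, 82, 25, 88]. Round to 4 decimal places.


Min = 7, Max = 88
Range = 88 - 7 = 81
Scaled = (x - min) / (max - min)
= (25 - 7) / 81
= 18 / 81
= 0.2222

0.2222


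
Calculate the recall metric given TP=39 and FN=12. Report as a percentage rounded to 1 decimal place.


Recall = TP / (TP + FN) * 100
= 39 / (39 + 12)
= 39 / 51
= 0.7647
= 76.5%

76.5


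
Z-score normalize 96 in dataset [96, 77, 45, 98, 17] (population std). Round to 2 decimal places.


Mean = (96 + 77 + 45 + 98 + 17) / 5 = 66.6
Variance = sum((x_i - mean)^2) / n = 977.04
Std = sqrt(977.04) = 31.2576
Z = (x - mean) / std
= (96 - 66.6) / 31.2576
= 29.4 / 31.2576
= 0.94

0.94


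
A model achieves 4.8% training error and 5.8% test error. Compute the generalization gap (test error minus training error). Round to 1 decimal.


Generalization gap = test_error - train_error
= 5.8 - 4.8
= 1.0%
A small gap suggests good generalization.

1.0


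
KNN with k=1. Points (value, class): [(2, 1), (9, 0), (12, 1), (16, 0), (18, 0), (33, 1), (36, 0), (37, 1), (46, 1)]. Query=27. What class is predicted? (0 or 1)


Distances from query 27:
Point 33 (class 1): distance = 6
K=1 nearest neighbors: classes = [1]
Votes for class 1: 1 / 1
Majority vote => class 1

1


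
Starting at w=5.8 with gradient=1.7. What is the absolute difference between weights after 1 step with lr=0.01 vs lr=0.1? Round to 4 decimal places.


With lr=0.01: w_new = 5.8 - 0.01 * 1.7 = 5.783
With lr=0.1: w_new = 5.8 - 0.1 * 1.7 = 5.63
Absolute difference = |5.783 - 5.63|
= 0.1530

0.1530


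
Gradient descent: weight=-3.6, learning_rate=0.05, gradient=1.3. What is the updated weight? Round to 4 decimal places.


w_new = w_old - lr * gradient
= -3.6 - 0.05 * 1.3
= -3.6 - (0.065)
= -3.6650

-3.6650


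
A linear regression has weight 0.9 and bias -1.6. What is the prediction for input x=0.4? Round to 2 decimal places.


y = 0.9 * 0.4 + (-1.6)
= 0.36 + (-1.6)
= -1.24

-1.24


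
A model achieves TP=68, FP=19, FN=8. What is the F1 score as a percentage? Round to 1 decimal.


Precision = TP / (TP + FP) = 68 / 87 = 0.7816
Recall = TP / (TP + FN) = 68 / 76 = 0.8947
F1 = 2 * P * R / (P + R)
= 2 * 0.7816 * 0.8947 / (0.7816 + 0.8947)
= 1.3987 / 1.6763
= 0.8344
As percentage: 83.4%

83.4


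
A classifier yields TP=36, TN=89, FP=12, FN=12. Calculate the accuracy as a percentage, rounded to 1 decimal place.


Accuracy = (TP + TN) / (TP + TN + FP + FN) * 100
= (36 + 89) / (36 + 89 + 12 + 12)
= 125 / 149
= 0.8389
= 83.9%

83.9


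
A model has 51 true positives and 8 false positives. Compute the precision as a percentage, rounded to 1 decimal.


Precision = TP / (TP + FP) * 100
= 51 / (51 + 8)
= 51 / 59
= 0.8644
= 86.4%

86.4


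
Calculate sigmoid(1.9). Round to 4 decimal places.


sigmoid(z) = 1 / (1 + exp(-z))
exp(-(1.9)) = exp(-1.9) = 0.1496
1 + 0.1496 = 1.1496
1 / 1.1496 = 0.8699

0.8699


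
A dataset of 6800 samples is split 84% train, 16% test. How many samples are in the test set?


Train samples = 6800 * 84% = 5712
Test samples = 6800 - 5712
= 1088

1088


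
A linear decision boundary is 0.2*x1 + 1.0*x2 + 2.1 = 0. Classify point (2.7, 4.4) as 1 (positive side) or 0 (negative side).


Compute 0.2 * 2.7 + 1.0 * 4.4 + 2.1
= 0.54 + 4.4 + 2.1
= 7.04
Since 7.04 >= 0, the point is on the positive side.

1


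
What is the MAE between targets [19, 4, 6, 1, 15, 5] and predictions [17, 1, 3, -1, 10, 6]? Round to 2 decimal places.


Absolute errors: [2, 3, 3, 2, 5, 1]
Sum of absolute errors = 16
MAE = 16 / 6 = 2.67

2.67


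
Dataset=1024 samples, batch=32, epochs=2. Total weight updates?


Iterations per epoch = 1024 / 32 = 32
Total updates = iterations_per_epoch * epochs
= 32 * 2
= 64

64


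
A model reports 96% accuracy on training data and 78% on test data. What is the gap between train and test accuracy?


Gap = train_accuracy - test_accuracy
= 96 - 78
= 18%
This gap suggests the model is overfitting.

18


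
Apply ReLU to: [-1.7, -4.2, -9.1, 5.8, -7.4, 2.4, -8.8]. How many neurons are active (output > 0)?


ReLU(x) = max(0, x) for each element:
ReLU(-1.7) = 0
ReLU(-4.2) = 0
ReLU(-9.1) = 0
ReLU(5.8) = 5.8
ReLU(-7.4) = 0
ReLU(2.4) = 2.4
ReLU(-8.8) = 0
Active neurons (>0): 2

2


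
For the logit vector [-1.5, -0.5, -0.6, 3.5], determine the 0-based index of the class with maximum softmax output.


Softmax is a monotonic transformation, so it preserves the argmax.
We need to find the index of the maximum logit.
Index 0: -1.5
Index 1: -0.5
Index 2: -0.6
Index 3: 3.5
Maximum logit = 3.5 at index 3

3


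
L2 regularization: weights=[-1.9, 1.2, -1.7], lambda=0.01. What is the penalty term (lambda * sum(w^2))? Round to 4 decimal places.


Squaring each weight:
(-1.9)^2 = 3.61
1.2^2 = 1.44
(-1.7)^2 = 2.89
Sum of squares = 7.94
Penalty = 0.01 * 7.94 = 0.0794

0.0794


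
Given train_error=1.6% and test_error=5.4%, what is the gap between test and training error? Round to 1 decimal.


Generalization gap = test_error - train_error
= 5.4 - 1.6
= 3.8%
A moderate gap.

3.8


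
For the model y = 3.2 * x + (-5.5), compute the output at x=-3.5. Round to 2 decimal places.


y = 3.2 * -3.5 + (-5.5)
= -11.2 + (-5.5)
= -16.70

-16.70


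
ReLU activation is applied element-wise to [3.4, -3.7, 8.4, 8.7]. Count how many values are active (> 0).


ReLU(x) = max(0, x) for each element:
ReLU(3.4) = 3.4
ReLU(-3.7) = 0
ReLU(8.4) = 8.4
ReLU(8.7) = 8.7
Active neurons (>0): 3

3


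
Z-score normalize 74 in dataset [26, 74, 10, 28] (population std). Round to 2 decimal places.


Mean = (26 + 74 + 10 + 28) / 4 = 34.5
Variance = sum((x_i - mean)^2) / n = 568.75
Std = sqrt(568.75) = 23.8485
Z = (x - mean) / std
= (74 - 34.5) / 23.8485
= 39.5 / 23.8485
= 1.66

1.66


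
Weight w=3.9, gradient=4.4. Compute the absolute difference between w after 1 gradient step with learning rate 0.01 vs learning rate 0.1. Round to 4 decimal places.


With lr=0.01: w_new = 3.9 - 0.01 * 4.4 = 3.856
With lr=0.1: w_new = 3.9 - 0.1 * 4.4 = 3.46
Absolute difference = |3.856 - 3.46|
= 0.3960

0.3960


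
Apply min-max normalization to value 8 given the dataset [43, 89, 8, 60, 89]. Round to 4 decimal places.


Min = 8, Max = 89
Range = 89 - 8 = 81
Scaled = (x - min) / (max - min)
= (8 - 8) / 81
= 0 / 81
= 0.0000

0.0000


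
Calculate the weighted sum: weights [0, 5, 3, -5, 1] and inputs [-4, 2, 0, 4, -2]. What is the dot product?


Element-wise products:
0 * -4 = 0
5 * 2 = 10
3 * 0 = 0
-5 * 4 = -20
1 * -2 = -2
Sum = 0 + 10 + 0 + -20 + -2
= -12

-12


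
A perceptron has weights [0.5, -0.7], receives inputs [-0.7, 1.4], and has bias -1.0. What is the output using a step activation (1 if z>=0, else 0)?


z = w . x + b
= 0.5*-0.7 + -0.7*1.4 + -1.0
= -0.35 + -0.98 + -1.0
= -1.33 + -1.0
= -2.33
Since z = -2.33 < 0, output = 0

0


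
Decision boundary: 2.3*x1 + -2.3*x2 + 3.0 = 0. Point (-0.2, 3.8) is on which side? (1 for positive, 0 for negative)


Compute 2.3 * -0.2 + -2.3 * 3.8 + 3.0
= -0.46 + -8.74 + 3.0
= -6.2
Since -6.2 < 0, the point is on the negative side.

0


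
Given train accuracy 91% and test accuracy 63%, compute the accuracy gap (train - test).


Gap = train_accuracy - test_accuracy
= 91 - 63
= 28%
This large gap strongly indicates overfitting.

28


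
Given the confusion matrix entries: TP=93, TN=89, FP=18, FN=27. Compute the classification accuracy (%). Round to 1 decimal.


Accuracy = (TP + TN) / (TP + TN + FP + FN) * 100
= (93 + 89) / (93 + 89 + 18 + 27)
= 182 / 227
= 0.8018
= 80.2%

80.2


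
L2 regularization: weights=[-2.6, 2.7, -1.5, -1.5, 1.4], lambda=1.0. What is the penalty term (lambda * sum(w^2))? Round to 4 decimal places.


Squaring each weight:
(-2.6)^2 = 6.76
2.7^2 = 7.29
(-1.5)^2 = 2.25
(-1.5)^2 = 2.25
1.4^2 = 1.96
Sum of squares = 20.51
Penalty = 1.0 * 20.51 = 20.5100

20.5100


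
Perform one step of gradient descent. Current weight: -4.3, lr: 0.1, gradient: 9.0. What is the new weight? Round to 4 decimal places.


w_new = w_old - lr * gradient
= -4.3 - 0.1 * 9.0
= -4.3 - (0.9)
= -5.2000

-5.2000


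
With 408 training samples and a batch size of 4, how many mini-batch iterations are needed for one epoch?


Iterations per epoch = dataset_size / batch_size
= 408 / 4
= 102

102


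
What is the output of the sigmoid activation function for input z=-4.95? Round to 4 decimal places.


sigmoid(z) = 1 / (1 + exp(-z))
exp(-(-4.95)) = exp(4.95) = 141.175
1 + 141.175 = 142.175
1 / 142.175 = 0.0070

0.0070


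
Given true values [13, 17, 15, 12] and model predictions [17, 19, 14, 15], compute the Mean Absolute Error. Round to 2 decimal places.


Absolute errors: [4, 2, 1, 3]
Sum of absolute errors = 10
MAE = 10 / 4 = 2.50

2.50


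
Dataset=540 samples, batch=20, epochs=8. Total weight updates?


Iterations per epoch = 540 / 20 = 27
Total updates = iterations_per_epoch * epochs
= 27 * 8
= 216

216


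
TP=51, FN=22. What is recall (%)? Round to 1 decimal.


Recall = TP / (TP + FN) * 100
= 51 / (51 + 22)
= 51 / 73
= 0.6986
= 69.9%

69.9


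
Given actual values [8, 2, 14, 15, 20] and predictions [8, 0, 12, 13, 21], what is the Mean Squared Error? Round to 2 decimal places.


Differences: [0, 2, 2, 2, -1]
Squared errors: [0, 4, 4, 4, 1]
Sum of squared errors = 13
MSE = 13 / 5 = 2.60

2.60


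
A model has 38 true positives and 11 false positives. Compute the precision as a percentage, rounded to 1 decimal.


Precision = TP / (TP + FP) * 100
= 38 / (38 + 11)
= 38 / 49
= 0.7755
= 77.6%

77.6


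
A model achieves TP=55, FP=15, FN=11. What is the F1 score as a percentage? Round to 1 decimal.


Precision = TP / (TP + FP) = 55 / 70 = 0.7857
Recall = TP / (TP + FN) = 55 / 66 = 0.8333
F1 = 2 * P * R / (P + R)
= 2 * 0.7857 * 0.8333 / (0.7857 + 0.8333)
= 1.3095 / 1.619
= 0.8088
As percentage: 80.9%

80.9


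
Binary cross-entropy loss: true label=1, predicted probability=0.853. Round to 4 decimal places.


For y=1: Loss = -log(p)
= -log(0.853)
= -(-0.159)
= 0.1590

0.1590


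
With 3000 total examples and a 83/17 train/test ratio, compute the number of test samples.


Train samples = 3000 * 83% = 2490
Test samples = 3000 - 2490
= 510

510


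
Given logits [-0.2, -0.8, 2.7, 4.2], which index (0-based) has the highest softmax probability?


Softmax is a monotonic transformation, so it preserves the argmax.
We need to find the index of the maximum logit.
Index 0: -0.2
Index 1: -0.8
Index 2: 2.7
Index 3: 4.2
Maximum logit = 4.2 at index 3

3


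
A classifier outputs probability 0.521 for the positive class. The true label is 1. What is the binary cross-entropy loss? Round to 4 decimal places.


For y=1: Loss = -log(p)
= -log(0.521)
= -(-0.652)
= 0.6520

0.6520


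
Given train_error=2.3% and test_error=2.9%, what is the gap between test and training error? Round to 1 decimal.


Generalization gap = test_error - train_error
= 2.9 - 2.3
= 0.6%
A small gap suggests good generalization.

0.6


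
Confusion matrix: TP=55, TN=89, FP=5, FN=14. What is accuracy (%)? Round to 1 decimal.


Accuracy = (TP + TN) / (TP + TN + FP + FN) * 100
= (55 + 89) / (55 + 89 + 5 + 14)
= 144 / 163
= 0.8834
= 88.3%

88.3


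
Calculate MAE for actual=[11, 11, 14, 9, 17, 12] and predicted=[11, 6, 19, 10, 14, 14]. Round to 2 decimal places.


Absolute errors: [0, 5, 5, 1, 3, 2]
Sum of absolute errors = 16
MAE = 16 / 6 = 2.67

2.67


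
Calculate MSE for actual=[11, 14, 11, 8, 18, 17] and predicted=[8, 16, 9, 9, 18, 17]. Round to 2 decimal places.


Differences: [3, -2, 2, -1, 0, 0]
Squared errors: [9, 4, 4, 1, 0, 0]
Sum of squared errors = 18
MSE = 18 / 6 = 3.00

3.00


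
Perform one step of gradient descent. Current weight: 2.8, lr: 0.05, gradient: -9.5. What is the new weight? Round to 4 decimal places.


w_new = w_old - lr * gradient
= 2.8 - 0.05 * -9.5
= 2.8 - (-0.475)
= 3.2750

3.2750


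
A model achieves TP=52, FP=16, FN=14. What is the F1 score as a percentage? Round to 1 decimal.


Precision = TP / (TP + FP) = 52 / 68 = 0.7647
Recall = TP / (TP + FN) = 52 / 66 = 0.7879
F1 = 2 * P * R / (P + R)
= 2 * 0.7647 * 0.7879 / (0.7647 + 0.7879)
= 1.205 / 1.5526
= 0.7761
As percentage: 77.6%

77.6


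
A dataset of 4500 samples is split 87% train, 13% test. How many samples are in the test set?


Train samples = 4500 * 87% = 3915
Test samples = 4500 - 3915
= 585

585


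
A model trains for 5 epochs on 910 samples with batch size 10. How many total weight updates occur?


Iterations per epoch = 910 / 10 = 91
Total updates = iterations_per_epoch * epochs
= 91 * 5
= 455

455


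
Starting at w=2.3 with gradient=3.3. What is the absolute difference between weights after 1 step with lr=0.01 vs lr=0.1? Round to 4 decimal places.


With lr=0.01: w_new = 2.3 - 0.01 * 3.3 = 2.267
With lr=0.1: w_new = 2.3 - 0.1 * 3.3 = 1.97
Absolute difference = |2.267 - 1.97|
= 0.2970

0.2970


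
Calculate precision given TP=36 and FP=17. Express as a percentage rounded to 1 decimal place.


Precision = TP / (TP + FP) * 100
= 36 / (36 + 17)
= 36 / 53
= 0.6792
= 67.9%

67.9


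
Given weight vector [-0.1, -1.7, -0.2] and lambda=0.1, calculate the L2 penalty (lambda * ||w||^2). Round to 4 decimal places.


Squaring each weight:
(-0.1)^2 = 0.01
(-1.7)^2 = 2.89
(-0.2)^2 = 0.04
Sum of squares = 2.94
Penalty = 0.1 * 2.94 = 0.2940

0.2940


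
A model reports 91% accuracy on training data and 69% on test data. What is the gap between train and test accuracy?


Gap = train_accuracy - test_accuracy
= 91 - 69
= 22%
This large gap strongly indicates overfitting.

22


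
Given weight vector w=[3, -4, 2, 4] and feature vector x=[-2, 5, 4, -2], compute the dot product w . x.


Element-wise products:
3 * -2 = -6
-4 * 5 = -20
2 * 4 = 8
4 * -2 = -8
Sum = -6 + -20 + 8 + -8
= -26

-26


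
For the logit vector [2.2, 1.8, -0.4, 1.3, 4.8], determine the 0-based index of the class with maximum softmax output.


Softmax is a monotonic transformation, so it preserves the argmax.
We need to find the index of the maximum logit.
Index 0: 2.2
Index 1: 1.8
Index 2: -0.4
Index 3: 1.3
Index 4: 4.8
Maximum logit = 4.8 at index 4

4


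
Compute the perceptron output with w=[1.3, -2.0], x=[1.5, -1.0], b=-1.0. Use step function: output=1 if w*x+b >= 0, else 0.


z = w . x + b
= 1.3*1.5 + -2.0*-1.0 + -1.0
= 1.95 + 2.0 + -1.0
= 3.95 + -1.0
= 2.95
Since z = 2.95 >= 0, output = 1

1


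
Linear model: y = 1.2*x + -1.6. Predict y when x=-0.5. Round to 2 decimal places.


y = 1.2 * -0.5 + (-1.6)
= -0.6 + (-1.6)
= -2.20

-2.20


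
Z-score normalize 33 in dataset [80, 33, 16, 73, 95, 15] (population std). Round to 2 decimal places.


Mean = (80 + 33 + 16 + 73 + 95 + 15) / 6 = 52.0
Variance = sum((x_i - mean)^2) / n = 1016.6667
Std = sqrt(1016.6667) = 31.8852
Z = (x - mean) / std
= (33 - 52.0) / 31.8852
= -19.0 / 31.8852
= -0.60

-0.60


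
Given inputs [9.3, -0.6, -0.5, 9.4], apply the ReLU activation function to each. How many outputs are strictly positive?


ReLU(x) = max(0, x) for each element:
ReLU(9.3) = 9.3
ReLU(-0.6) = 0
ReLU(-0.5) = 0
ReLU(9.4) = 9.4
Active neurons (>0): 2

2


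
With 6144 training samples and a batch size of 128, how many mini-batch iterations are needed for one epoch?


Iterations per epoch = dataset_size / batch_size
= 6144 / 128
= 48

48


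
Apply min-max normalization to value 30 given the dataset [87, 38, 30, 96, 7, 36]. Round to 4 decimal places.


Min = 7, Max = 96
Range = 96 - 7 = 89
Scaled = (x - min) / (max - min)
= (30 - 7) / 89
= 23 / 89
= 0.2584

0.2584


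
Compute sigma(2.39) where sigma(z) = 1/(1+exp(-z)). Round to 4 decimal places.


sigmoid(z) = 1 / (1 + exp(-z))
exp(-(2.39)) = exp(-2.39) = 0.0916
1 + 0.0916 = 1.0916
1 / 1.0916 = 0.9161

0.9161


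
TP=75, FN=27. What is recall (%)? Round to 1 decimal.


Recall = TP / (TP + FN) * 100
= 75 / (75 + 27)
= 75 / 102
= 0.7353
= 73.5%

73.5


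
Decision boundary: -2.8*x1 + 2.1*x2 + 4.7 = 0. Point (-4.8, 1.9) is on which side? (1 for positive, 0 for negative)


Compute -2.8 * -4.8 + 2.1 * 1.9 + 4.7
= 13.44 + 3.99 + 4.7
= 22.13
Since 22.13 >= 0, the point is on the positive side.

1


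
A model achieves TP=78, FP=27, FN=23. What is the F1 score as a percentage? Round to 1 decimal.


Precision = TP / (TP + FP) = 78 / 105 = 0.7429
Recall = TP / (TP + FN) = 78 / 101 = 0.7723
F1 = 2 * P * R / (P + R)
= 2 * 0.7429 * 0.7723 / (0.7429 + 0.7723)
= 1.1474 / 1.5151
= 0.7573
As percentage: 75.7%

75.7


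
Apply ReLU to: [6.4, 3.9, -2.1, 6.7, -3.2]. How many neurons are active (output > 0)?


ReLU(x) = max(0, x) for each element:
ReLU(6.4) = 6.4
ReLU(3.9) = 3.9
ReLU(-2.1) = 0
ReLU(6.7) = 6.7
ReLU(-3.2) = 0
Active neurons (>0): 3

3


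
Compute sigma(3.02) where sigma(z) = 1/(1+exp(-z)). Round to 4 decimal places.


sigmoid(z) = 1 / (1 + exp(-z))
exp(-(3.02)) = exp(-3.02) = 0.0488
1 + 0.0488 = 1.0488
1 / 1.0488 = 0.9535

0.9535


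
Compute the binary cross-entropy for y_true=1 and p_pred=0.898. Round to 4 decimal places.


For y=1: Loss = -log(p)
= -log(0.898)
= -(-0.1076)
= 0.1076

0.1076


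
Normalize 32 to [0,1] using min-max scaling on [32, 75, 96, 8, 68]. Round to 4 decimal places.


Min = 8, Max = 96
Range = 96 - 8 = 88
Scaled = (x - min) / (max - min)
= (32 - 8) / 88
= 24 / 88
= 0.2727

0.2727


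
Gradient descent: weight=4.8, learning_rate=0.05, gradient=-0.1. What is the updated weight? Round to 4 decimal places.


w_new = w_old - lr * gradient
= 4.8 - 0.05 * -0.1
= 4.8 - (-0.005)
= 4.8050

4.8050


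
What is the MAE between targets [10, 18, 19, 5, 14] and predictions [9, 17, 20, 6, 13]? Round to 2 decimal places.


Absolute errors: [1, 1, 1, 1, 1]
Sum of absolute errors = 5
MAE = 5 / 5 = 1.00

1.00


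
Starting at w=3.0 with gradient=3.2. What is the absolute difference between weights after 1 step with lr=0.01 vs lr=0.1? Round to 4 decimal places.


With lr=0.01: w_new = 3.0 - 0.01 * 3.2 = 2.968
With lr=0.1: w_new = 3.0 - 0.1 * 3.2 = 2.68
Absolute difference = |2.968 - 2.68|
= 0.2880

0.2880


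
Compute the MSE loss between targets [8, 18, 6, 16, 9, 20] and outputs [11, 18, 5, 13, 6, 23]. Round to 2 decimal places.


Differences: [-3, 0, 1, 3, 3, -3]
Squared errors: [9, 0, 1, 9, 9, 9]
Sum of squared errors = 37
MSE = 37 / 6 = 6.17

6.17


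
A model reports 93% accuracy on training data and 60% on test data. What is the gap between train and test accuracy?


Gap = train_accuracy - test_accuracy
= 93 - 60
= 33%
This large gap strongly indicates overfitting.

33


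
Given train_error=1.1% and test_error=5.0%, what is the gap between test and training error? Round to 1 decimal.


Generalization gap = test_error - train_error
= 5.0 - 1.1
= 3.9%
A moderate gap.

3.9


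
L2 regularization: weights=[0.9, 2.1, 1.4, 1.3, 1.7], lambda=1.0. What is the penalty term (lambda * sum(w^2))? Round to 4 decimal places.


Squaring each weight:
0.9^2 = 0.81
2.1^2 = 4.41
1.4^2 = 1.96
1.3^2 = 1.69
1.7^2 = 2.89
Sum of squares = 11.76
Penalty = 1.0 * 11.76 = 11.7600

11.7600


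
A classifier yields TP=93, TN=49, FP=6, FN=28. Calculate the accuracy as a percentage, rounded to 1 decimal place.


Accuracy = (TP + TN) / (TP + TN + FP + FN) * 100
= (93 + 49) / (93 + 49 + 6 + 28)
= 142 / 176
= 0.8068
= 80.7%

80.7


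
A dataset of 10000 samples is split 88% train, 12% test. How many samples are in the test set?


Train samples = 10000 * 88% = 8800
Test samples = 10000 - 8800
= 1200

1200


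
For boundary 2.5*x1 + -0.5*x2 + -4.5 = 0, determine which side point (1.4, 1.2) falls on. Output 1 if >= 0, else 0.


Compute 2.5 * 1.4 + -0.5 * 1.2 + -4.5
= 3.5 + -0.6 + -4.5
= -1.6
Since -1.6 < 0, the point is on the negative side.

0


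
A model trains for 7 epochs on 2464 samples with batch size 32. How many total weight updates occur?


Iterations per epoch = 2464 / 32 = 77
Total updates = iterations_per_epoch * epochs
= 77 * 7
= 539

539


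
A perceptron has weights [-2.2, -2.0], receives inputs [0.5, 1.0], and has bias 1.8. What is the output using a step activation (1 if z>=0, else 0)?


z = w . x + b
= -2.2*0.5 + -2.0*1.0 + 1.8
= -1.1 + -2.0 + 1.8
= -3.1 + 1.8
= -1.3
Since z = -1.3 < 0, output = 0

0


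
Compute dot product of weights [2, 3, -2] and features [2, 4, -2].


Element-wise products:
2 * 2 = 4
3 * 4 = 12
-2 * -2 = 4
Sum = 4 + 12 + 4
= 20

20


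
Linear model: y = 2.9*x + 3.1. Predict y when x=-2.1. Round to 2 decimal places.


y = 2.9 * -2.1 + (3.1)
= -6.09 + (3.1)
= -2.99

-2.99


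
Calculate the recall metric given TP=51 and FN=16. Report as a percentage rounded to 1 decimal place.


Recall = TP / (TP + FN) * 100
= 51 / (51 + 16)
= 51 / 67
= 0.7612
= 76.1%

76.1


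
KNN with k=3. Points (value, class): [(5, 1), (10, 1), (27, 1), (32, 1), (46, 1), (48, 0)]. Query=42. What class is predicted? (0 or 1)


Distances from query 42:
Point 46 (class 1): distance = 4
Point 48 (class 0): distance = 6
Point 32 (class 1): distance = 10
K=3 nearest neighbors: classes = [1, 0, 1]
Votes for class 1: 2 / 3
Majority vote => class 1

1


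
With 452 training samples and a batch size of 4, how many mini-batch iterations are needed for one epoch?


Iterations per epoch = dataset_size / batch_size
= 452 / 4
= 113

113


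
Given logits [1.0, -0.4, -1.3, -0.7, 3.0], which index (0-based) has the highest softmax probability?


Softmax is a monotonic transformation, so it preserves the argmax.
We need to find the index of the maximum logit.
Index 0: 1.0
Index 1: -0.4
Index 2: -1.3
Index 3: -0.7
Index 4: 3.0
Maximum logit = 3.0 at index 4

4


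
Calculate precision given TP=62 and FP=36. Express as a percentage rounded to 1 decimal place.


Precision = TP / (TP + FP) * 100
= 62 / (62 + 36)
= 62 / 98
= 0.6327
= 63.3%

63.3


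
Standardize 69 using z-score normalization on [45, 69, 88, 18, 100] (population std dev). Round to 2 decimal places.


Mean = (45 + 69 + 88 + 18 + 100) / 5 = 64.0
Variance = sum((x_i - mean)^2) / n = 874.8
Std = sqrt(874.8) = 29.577
Z = (x - mean) / std
= (69 - 64.0) / 29.577
= 5.0 / 29.577
= 0.17

0.17


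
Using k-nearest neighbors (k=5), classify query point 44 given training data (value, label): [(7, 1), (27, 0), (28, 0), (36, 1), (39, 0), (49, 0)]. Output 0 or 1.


Distances from query 44:
Point 39 (class 0): distance = 5
Point 49 (class 0): distance = 5
Point 36 (class 1): distance = 8
Point 28 (class 0): distance = 16
Point 27 (class 0): distance = 17
K=5 nearest neighbors: classes = [0, 0, 1, 0, 0]
Votes for class 1: 1 / 5
Majority vote => class 0

0


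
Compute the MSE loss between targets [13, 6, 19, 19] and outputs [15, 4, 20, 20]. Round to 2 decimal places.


Differences: [-2, 2, -1, -1]
Squared errors: [4, 4, 1, 1]
Sum of squared errors = 10
MSE = 10 / 4 = 2.50

2.50


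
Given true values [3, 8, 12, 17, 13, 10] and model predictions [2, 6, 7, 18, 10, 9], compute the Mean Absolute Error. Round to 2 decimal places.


Absolute errors: [1, 2, 5, 1, 3, 1]
Sum of absolute errors = 13
MAE = 13 / 6 = 2.17

2.17


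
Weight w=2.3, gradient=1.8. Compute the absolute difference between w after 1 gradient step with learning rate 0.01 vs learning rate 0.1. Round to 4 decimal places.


With lr=0.01: w_new = 2.3 - 0.01 * 1.8 = 2.282
With lr=0.1: w_new = 2.3 - 0.1 * 1.8 = 2.12
Absolute difference = |2.282 - 2.12|
= 0.1620

0.1620


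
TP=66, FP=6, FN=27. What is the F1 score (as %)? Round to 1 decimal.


Precision = TP / (TP + FP) = 66 / 72 = 0.9167
Recall = TP / (TP + FN) = 66 / 93 = 0.7097
F1 = 2 * P * R / (P + R)
= 2 * 0.9167 * 0.7097 / (0.9167 + 0.7097)
= 1.3011 / 1.6263
= 0.8
As percentage: 80.0%

80.0


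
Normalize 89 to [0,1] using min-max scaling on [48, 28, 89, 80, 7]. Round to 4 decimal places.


Min = 7, Max = 89
Range = 89 - 7 = 82
Scaled = (x - min) / (max - min)
= (89 - 7) / 82
= 82 / 82
= 1.0000

1.0000


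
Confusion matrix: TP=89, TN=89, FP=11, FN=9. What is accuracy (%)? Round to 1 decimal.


Accuracy = (TP + TN) / (TP + TN + FP + FN) * 100
= (89 + 89) / (89 + 89 + 11 + 9)
= 178 / 198
= 0.899
= 89.9%

89.9


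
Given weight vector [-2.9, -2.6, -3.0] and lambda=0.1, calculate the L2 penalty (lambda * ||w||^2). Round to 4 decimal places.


Squaring each weight:
(-2.9)^2 = 8.41
(-2.6)^2 = 6.76
(-3.0)^2 = 9.0
Sum of squares = 24.17
Penalty = 0.1 * 24.17 = 2.4170

2.4170


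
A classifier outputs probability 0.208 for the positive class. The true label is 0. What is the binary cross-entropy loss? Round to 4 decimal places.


For y=0: Loss = -log(1-p)
= -log(1 - 0.208)
= -log(0.792)
= -(-0.2332)
= 0.2332

0.2332


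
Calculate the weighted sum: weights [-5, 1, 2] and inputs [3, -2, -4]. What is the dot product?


Element-wise products:
-5 * 3 = -15
1 * -2 = -2
2 * -4 = -8
Sum = -15 + -2 + -8
= -25

-25


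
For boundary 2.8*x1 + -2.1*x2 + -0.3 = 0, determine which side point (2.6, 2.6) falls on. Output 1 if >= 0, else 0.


Compute 2.8 * 2.6 + -2.1 * 2.6 + -0.3
= 7.28 + -5.46 + -0.3
= 1.52
Since 1.52 >= 0, the point is on the positive side.

1


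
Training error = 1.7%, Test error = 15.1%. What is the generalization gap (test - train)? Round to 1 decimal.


Generalization gap = test_error - train_error
= 15.1 - 1.7
= 13.4%
A large gap suggests overfitting.

13.4


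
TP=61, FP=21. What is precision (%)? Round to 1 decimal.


Precision = TP / (TP + FP) * 100
= 61 / (61 + 21)
= 61 / 82
= 0.7439
= 74.4%

74.4


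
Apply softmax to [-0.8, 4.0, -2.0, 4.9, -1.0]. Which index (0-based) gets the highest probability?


Softmax is a monotonic transformation, so it preserves the argmax.
We need to find the index of the maximum logit.
Index 0: -0.8
Index 1: 4.0
Index 2: -2.0
Index 3: 4.9
Index 4: -1.0
Maximum logit = 4.9 at index 3

3


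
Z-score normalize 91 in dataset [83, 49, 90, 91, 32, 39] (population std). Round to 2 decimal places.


Mean = (83 + 49 + 90 + 91 + 32 + 39) / 6 = 64.0
Variance = sum((x_i - mean)^2) / n = 606.6667
Std = sqrt(606.6667) = 24.6306
Z = (x - mean) / std
= (91 - 64.0) / 24.6306
= 27.0 / 24.6306
= 1.10

1.10


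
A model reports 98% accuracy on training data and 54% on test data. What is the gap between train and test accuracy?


Gap = train_accuracy - test_accuracy
= 98 - 54
= 44%
This large gap strongly indicates overfitting.

44


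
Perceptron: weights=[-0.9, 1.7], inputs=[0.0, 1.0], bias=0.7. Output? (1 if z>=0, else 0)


z = w . x + b
= -0.9*0.0 + 1.7*1.0 + 0.7
= -0.0 + 1.7 + 0.7
= 1.7 + 0.7
= 2.4
Since z = 2.4 >= 0, output = 1

1


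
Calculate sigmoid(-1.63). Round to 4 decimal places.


sigmoid(z) = 1 / (1 + exp(-z))
exp(-(-1.63)) = exp(1.63) = 5.1039
1 + 5.1039 = 6.1039
1 / 6.1039 = 0.1638

0.1638


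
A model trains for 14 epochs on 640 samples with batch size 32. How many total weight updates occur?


Iterations per epoch = 640 / 32 = 20
Total updates = iterations_per_epoch * epochs
= 20 * 14
= 280

280


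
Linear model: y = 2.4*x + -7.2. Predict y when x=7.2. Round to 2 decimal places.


y = 2.4 * 7.2 + (-7.2)
= 17.28 + (-7.2)
= 10.08

10.08


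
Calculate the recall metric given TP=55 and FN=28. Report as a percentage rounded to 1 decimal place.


Recall = TP / (TP + FN) * 100
= 55 / (55 + 28)
= 55 / 83
= 0.6627
= 66.3%

66.3


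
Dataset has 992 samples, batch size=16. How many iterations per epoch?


Iterations per epoch = dataset_size / batch_size
= 992 / 16
= 62

62


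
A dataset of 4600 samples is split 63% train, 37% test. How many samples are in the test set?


Train samples = 4600 * 63% = 2898
Test samples = 4600 - 2898
= 1702

1702


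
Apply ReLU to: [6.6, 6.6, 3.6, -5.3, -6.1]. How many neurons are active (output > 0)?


ReLU(x) = max(0, x) for each element:
ReLU(6.6) = 6.6
ReLU(6.6) = 6.6
ReLU(3.6) = 3.6
ReLU(-5.3) = 0
ReLU(-6.1) = 0
Active neurons (>0): 3

3


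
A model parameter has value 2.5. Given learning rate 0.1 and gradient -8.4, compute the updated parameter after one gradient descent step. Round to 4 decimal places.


w_new = w_old - lr * gradient
= 2.5 - 0.1 * -8.4
= 2.5 - (-0.84)
= 3.3400

3.3400


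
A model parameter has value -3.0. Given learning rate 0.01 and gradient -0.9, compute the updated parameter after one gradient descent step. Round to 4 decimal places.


w_new = w_old - lr * gradient
= -3.0 - 0.01 * -0.9
= -3.0 - (-0.009)
= -2.9910

-2.9910


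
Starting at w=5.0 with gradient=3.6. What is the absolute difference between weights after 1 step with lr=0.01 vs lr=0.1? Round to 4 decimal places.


With lr=0.01: w_new = 5.0 - 0.01 * 3.6 = 4.964
With lr=0.1: w_new = 5.0 - 0.1 * 3.6 = 4.64
Absolute difference = |4.964 - 4.64|
= 0.3240

0.3240


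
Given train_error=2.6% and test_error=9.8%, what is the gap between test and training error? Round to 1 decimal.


Generalization gap = test_error - train_error
= 9.8 - 2.6
= 7.2%
A moderate gap.

7.2


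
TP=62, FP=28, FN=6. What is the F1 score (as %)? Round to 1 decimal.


Precision = TP / (TP + FP) = 62 / 90 = 0.6889
Recall = TP / (TP + FN) = 62 / 68 = 0.9118
F1 = 2 * P * R / (P + R)
= 2 * 0.6889 * 0.9118 / (0.6889 + 0.9118)
= 1.2562 / 1.6007
= 0.7848
As percentage: 78.5%

78.5


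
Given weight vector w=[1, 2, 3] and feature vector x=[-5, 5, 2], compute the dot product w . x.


Element-wise products:
1 * -5 = -5
2 * 5 = 10
3 * 2 = 6
Sum = -5 + 10 + 6
= 11

11


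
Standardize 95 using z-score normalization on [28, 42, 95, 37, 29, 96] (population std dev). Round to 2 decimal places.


Mean = (28 + 42 + 95 + 37 + 29 + 96) / 6 = 54.5
Variance = sum((x_i - mean)^2) / n = 862.9167
Std = sqrt(862.9167) = 29.3754
Z = (x - mean) / std
= (95 - 54.5) / 29.3754
= 40.5 / 29.3754
= 1.38

1.38


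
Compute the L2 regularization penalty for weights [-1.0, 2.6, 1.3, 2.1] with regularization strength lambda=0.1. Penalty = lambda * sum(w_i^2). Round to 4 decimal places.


Squaring each weight:
(-1.0)^2 = 1.0
2.6^2 = 6.76
1.3^2 = 1.69
2.1^2 = 4.41
Sum of squares = 13.86
Penalty = 0.1 * 13.86 = 1.3860

1.3860


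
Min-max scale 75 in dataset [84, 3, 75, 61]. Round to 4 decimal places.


Min = 3, Max = 84
Range = 84 - 3 = 81
Scaled = (x - min) / (max - min)
= (75 - 3) / 81
= 72 / 81
= 0.8889

0.8889


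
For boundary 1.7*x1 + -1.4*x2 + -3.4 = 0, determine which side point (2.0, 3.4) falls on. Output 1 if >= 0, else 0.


Compute 1.7 * 2.0 + -1.4 * 3.4 + -3.4
= 3.4 + -4.76 + -3.4
= -4.76
Since -4.76 < 0, the point is on the negative side.

0


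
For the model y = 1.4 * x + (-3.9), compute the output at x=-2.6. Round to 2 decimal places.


y = 1.4 * -2.6 + (-3.9)
= -3.64 + (-3.9)
= -7.54

-7.54


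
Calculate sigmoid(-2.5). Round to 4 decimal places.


sigmoid(z) = 1 / (1 + exp(-z))
exp(-(-2.5)) = exp(2.5) = 12.1825
1 + 12.1825 = 13.1825
1 / 13.1825 = 0.0759

0.0759


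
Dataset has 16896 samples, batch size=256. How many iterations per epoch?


Iterations per epoch = dataset_size / batch_size
= 16896 / 256
= 66

66


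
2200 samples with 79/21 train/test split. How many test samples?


Train samples = 2200 * 79% = 1738
Test samples = 2200 - 1738
= 462

462


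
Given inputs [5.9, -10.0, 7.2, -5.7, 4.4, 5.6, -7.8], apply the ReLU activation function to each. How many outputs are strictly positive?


ReLU(x) = max(0, x) for each element:
ReLU(5.9) = 5.9
ReLU(-10.0) = 0
ReLU(7.2) = 7.2
ReLU(-5.7) = 0
ReLU(4.4) = 4.4
ReLU(5.6) = 5.6
ReLU(-7.8) = 0
Active neurons (>0): 4

4


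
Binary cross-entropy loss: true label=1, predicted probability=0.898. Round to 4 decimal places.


For y=1: Loss = -log(p)
= -log(0.898)
= -(-0.1076)
= 0.1076

0.1076
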